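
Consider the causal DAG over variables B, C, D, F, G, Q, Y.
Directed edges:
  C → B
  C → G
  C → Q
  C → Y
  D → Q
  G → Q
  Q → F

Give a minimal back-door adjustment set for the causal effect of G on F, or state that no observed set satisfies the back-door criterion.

G→F: minimal back-door set {C}.

desc(G)\{G}={F,Q}; candidates ⊆ {B,C,D,Y}.
size 0: {}; under {} G still reaches {B,C,F,Q,Y} ∋ F.
{C}: G⊥F given {C} in G with G→· removed — back-door holds.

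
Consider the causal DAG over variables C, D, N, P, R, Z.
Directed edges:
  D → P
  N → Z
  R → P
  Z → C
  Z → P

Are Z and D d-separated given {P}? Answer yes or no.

Bayes-Ball from Z | {P} reaches {C,D,N,R}.
D ∈ reach(Z|{P}) ⇒ Z ⊥̸ D | {P}.

No — Z and D are d-connected given {P}.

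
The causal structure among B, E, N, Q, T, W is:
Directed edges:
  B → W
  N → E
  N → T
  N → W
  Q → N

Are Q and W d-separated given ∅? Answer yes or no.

No — Q and W are d-connected given ∅.

Bayes-Ball from Q | ∅ reaches {E,N,T,W}.
W ∈ reach(Q|∅) ⇒ Q ⊥̸ W | ∅.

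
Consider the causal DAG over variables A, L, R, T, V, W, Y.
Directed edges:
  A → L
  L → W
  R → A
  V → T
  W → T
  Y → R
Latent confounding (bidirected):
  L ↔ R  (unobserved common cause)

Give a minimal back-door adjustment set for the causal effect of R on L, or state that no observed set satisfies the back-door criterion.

R→L: no observed back-door set.

desc(R)\{R}={A,L,T,W}; candidates ⊆ {V,Y}.
R↔L: latent back-door arc(s) into R.
size 0: {}; under {} R still reaches {L,T,W,Y} ∋ L.
size 1: {V}, {Y}; under {V} R still reaches {L,T,W,Y} ∋ L.
size 2: {V,Y}; under {V,Y} R still reaches {L,T,W} ∋ L.
R↔L cannot be blocked by any observed set — no back-door set.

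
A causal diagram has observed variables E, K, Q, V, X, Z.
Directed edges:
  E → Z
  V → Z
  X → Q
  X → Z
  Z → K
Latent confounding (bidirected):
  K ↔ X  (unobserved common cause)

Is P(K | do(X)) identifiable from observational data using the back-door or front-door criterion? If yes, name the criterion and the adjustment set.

P(K|do(X)): frontdoor, adjust for {Z}.

desc(X)\{X}={K,Q,Z}; candidates ⊆ {E,V}.
X↔K: latent back-door arc(s) into X.
size 0: {}; under {} X still reaches {K} ∋ K.
size 1: {E}, {V}; under {E} X still reaches {K} ∋ K.
size 2: {E,V}; under {E,V} X still reaches {K} ∋ K.
X↔K cannot be blocked by any observed set — no back-door set.
{Z}: (i) intercepts every directed X→K path; (ii) no back-door X→{Z}; (iii) {X} blocks every back-door {Z}→K. Front-door holds.
P(K|do(X)) = Σ_{Z} P(Z|X) Σ_{X'} P(K|Z,X')P(X').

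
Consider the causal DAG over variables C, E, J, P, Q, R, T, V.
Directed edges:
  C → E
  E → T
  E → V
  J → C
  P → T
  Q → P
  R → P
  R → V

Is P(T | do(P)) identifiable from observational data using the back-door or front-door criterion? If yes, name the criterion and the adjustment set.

P(T|do(P)): backdoor, adjust for ∅.

desc(P)\{P}={T}; candidates ⊆ {C,E,J,Q,R,V}.
∅: P⊥T given ∅ in G with P→· removed — back-door holds.
P(T|do(P)) = P(T|P) — no adjustment needed.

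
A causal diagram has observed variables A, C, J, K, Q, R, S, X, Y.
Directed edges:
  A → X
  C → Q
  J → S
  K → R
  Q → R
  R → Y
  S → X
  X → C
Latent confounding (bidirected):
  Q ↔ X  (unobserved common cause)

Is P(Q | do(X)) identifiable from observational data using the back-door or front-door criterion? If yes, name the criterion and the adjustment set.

desc(X)\{X}={C,Q,R,Y}; candidates ⊆ {A,J,K,S}.
X↔Q: latent back-door arc(s) into X.
size 0: {}; under {} X still reaches {A,J,Q,R,S,Y} ∋ Q.
size 1: {A}, {J}, {K} …(+1); under {A} X still reaches {J,Q,R,S,Y} ∋ Q.
size 2: {A,J}, {A,K}, {A,S} …(+3); under {A,J} X still reaches {Q,R,S,Y} ∋ Q.
X↔Q cannot be blocked by any observed set — no back-door set.
{C}: (i) intercepts every directed X→Q path; (ii) no back-door X→{C}; (iii) {X} blocks every back-door {C}→Q. Front-door holds.
P(Q|do(X)) = Σ_{C} P(C|X) Σ_{X'} P(Q|C,X')P(X').

P(Q|do(X)): frontdoor, adjust for {C}.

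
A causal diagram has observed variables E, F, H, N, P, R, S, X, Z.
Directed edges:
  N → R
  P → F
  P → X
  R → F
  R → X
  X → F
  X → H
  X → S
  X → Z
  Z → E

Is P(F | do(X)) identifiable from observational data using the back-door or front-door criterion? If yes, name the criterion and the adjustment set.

desc(X)\{X}={E,F,H,S,Z}; candidates ⊆ {N,P,R}.
size 0: {}; under {} X still reaches {F,N,P,R} ∋ F.
size 1: {N}, {P}, {R}; under {N} X still reaches {F,P,R} ∋ F.
{P,R}: X⊥F given {P,R} in G with X→· removed — back-door holds.
P(F|do(X)) = Σ_{P,R} P(F|X,P,R)·P(P,R).

P(F|do(X)): backdoor, adjust for {P, R}.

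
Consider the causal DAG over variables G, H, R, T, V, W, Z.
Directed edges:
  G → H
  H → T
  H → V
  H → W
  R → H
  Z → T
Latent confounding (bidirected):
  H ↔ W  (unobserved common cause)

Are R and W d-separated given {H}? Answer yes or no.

Bayes-Ball from R | {H} reaches {G,W}.
W ∈ reach(R|{H}) ⇒ R ⊥̸ W | {H}.

No — R and W are d-connected given {H}.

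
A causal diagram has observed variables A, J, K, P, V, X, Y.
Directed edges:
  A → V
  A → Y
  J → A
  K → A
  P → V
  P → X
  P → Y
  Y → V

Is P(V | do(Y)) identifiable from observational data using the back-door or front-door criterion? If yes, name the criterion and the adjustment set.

desc(Y)\{Y}={V}; candidates ⊆ {A,J,K,P,X}.
size 0: {}; under {} Y still reaches {A,J,K,P,V,X} ∋ V.
size 1: {A}, {J}, {K} …(+2); under {A} Y still reaches {P,V,X} ∋ V.
{A,P}: Y⊥V given {A,P} in G with Y→· removed — back-door holds.
P(V|do(Y)) = Σ_{A,P} P(V|Y,A,P)·P(A,P).

P(V|do(Y)): backdoor, adjust for {A, P}.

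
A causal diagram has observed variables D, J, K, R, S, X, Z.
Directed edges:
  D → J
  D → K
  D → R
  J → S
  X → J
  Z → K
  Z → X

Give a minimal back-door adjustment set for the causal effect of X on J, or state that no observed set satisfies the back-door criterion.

desc(X)\{X}={J,S}; candidates ⊆ {D,K,R,Z}.
∅: X⊥J given ∅ in G with X→· removed — back-door holds.

X→J: minimal back-door set ∅.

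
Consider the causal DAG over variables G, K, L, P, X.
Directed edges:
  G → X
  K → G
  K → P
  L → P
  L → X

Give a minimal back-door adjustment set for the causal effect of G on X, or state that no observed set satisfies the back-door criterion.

G→X: minimal back-door set ∅.

desc(G)\{G}={X}; candidates ⊆ {K,L,P}.
∅: G⊥X given ∅ in G with G→· removed — back-door holds.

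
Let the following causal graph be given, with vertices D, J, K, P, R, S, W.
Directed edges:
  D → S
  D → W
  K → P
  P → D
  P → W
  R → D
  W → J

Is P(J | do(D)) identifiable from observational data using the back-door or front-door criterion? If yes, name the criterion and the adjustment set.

desc(D)\{D}={J,S,W}; candidates ⊆ {K,P,R}.
size 0: {}; under {} D still reaches {J,K,P,R,W} ∋ J.
{P}: D⊥J given {P} in G with D→· removed — back-door holds.
P(J|do(D)) = Σ_{P} P(J|D,P)·P(P).

P(J|do(D)): backdoor, adjust for {P}.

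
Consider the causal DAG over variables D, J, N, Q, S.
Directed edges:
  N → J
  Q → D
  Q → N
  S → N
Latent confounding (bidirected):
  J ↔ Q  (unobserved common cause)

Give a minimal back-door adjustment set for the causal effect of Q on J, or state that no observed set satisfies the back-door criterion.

desc(Q)\{Q}={D,J,N}; candidates ⊆ {S}.
Q↔J: latent back-door arc(s) into Q.
size 0: {}; under {} Q still reaches {J} ∋ J.
size 1: {S}; under {S} Q still reaches {J} ∋ J.
Q↔J cannot be blocked by any observed set — no back-door set.

Q→J: no observed back-door set.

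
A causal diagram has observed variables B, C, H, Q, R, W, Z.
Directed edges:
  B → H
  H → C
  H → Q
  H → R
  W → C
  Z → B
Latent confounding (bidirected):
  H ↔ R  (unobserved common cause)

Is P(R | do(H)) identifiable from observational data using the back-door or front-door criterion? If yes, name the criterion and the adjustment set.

desc(H)\{H}={C,Q,R}; candidates ⊆ {B,W,Z}.
H↔R: latent back-door arc(s) into H.
size 0: {}; under {} H still reaches {B,R,Z} ∋ R.
size 1: {B}, {W}, {Z}; under {B} H still reaches {R} ∋ R.
size 2: {B,W}, {B,Z}, {W,Z}; under {B,W} H still reaches {R} ∋ R.
H↔R cannot be blocked by any observed set — no back-door set.
No mediator lies on a directed H→…→R path.
Neither criterion identifies P(R|do(H)) in this graph.

P(R|do(H)): not identifiable (no BD/FD set).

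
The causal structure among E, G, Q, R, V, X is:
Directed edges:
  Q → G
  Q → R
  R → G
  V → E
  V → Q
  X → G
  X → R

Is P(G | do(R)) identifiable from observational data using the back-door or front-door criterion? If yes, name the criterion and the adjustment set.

desc(R)\{R}={G}; candidates ⊆ {E,Q,V,X}.
size 0: {}; under {} R still reaches {E,G,Q,V,X} ∋ G.
size 1: {E}, {Q}, {V} …(+1); under {E} R still reaches {G,Q,V,X} ∋ G.
{Q,X}: R⊥G given {Q,X} in G with R→· removed — back-door holds.
P(G|do(R)) = Σ_{Q,X} P(G|R,Q,X)·P(Q,X).

P(G|do(R)): backdoor, adjust for {Q, X}.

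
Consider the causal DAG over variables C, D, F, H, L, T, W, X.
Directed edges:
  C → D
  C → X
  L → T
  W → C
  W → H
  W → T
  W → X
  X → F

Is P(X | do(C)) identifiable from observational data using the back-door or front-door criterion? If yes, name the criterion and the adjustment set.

desc(C)\{C}={D,F,X}; candidates ⊆ {H,L,T,W}.
size 0: {}; under {} C still reaches {F,H,T,W,X} ∋ X.
{W}: C⊥X given {W} in G with C→· removed — back-door holds.
P(X|do(C)) = Σ_{W} P(X|C,W)·P(W).

P(X|do(C)): backdoor, adjust for {W}.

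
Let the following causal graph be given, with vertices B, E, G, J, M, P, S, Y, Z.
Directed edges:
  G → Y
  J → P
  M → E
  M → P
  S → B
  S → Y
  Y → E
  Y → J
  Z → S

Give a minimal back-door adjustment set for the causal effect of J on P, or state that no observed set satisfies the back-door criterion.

desc(J)\{J}={P}; candidates ⊆ {B,E,G,M,S,Y,Z}.
∅: J⊥P given ∅ in G with J→· removed — back-door holds.

J→P: minimal back-door set ∅.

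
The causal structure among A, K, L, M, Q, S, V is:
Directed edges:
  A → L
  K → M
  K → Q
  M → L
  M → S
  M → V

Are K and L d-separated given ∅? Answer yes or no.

No — K and L are d-connected given ∅.

Bayes-Ball from K | ∅ reaches {L,M,Q,S,V}.
L ∈ reach(K|∅) ⇒ K ⊥̸ L | ∅.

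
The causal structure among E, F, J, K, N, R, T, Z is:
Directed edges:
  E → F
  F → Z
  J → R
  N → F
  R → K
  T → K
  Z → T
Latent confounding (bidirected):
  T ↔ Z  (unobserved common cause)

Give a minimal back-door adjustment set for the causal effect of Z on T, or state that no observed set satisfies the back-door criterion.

Z→T: no observed back-door set.

desc(Z)\{Z}={K,T}; candidates ⊆ {E,F,J,N,R}.
Z↔T: latent back-door arc(s) into Z.
size 0: {}; under {} Z still reaches {E,F,K,N,T} ∋ T.
size 1: {E}, {F}, {J} …(+2); under {E} Z still reaches {F,K,N,T} ∋ T.
size 2: {E,F}, {E,J}, {E,N} …(+7); under {E,F} Z still reaches {K,T} ∋ T.
Z↔T cannot be blocked by any observed set — no back-door set.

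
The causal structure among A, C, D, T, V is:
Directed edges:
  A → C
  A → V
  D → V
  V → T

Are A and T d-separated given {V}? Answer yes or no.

Bayes-Ball from A | {V} reaches {C,D}.
T ∉ reach(A|{V}) ⇒ A ⊥ T | {V}.

Yes — A ⊥ T | {V}.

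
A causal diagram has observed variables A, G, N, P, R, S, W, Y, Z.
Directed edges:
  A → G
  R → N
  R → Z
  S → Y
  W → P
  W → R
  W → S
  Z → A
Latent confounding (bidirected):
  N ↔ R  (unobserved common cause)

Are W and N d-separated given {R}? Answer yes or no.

No — W and N are d-connected given {R}.

Bayes-Ball from W | {R} reaches {N,P,S,Y}.
N ∈ reach(W|{R}) ⇒ W ⊥̸ N | {R}.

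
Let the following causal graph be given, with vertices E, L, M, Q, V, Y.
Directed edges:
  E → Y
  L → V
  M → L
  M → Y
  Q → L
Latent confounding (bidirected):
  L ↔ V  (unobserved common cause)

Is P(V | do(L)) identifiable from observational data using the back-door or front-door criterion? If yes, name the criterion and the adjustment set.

desc(L)\{L}={V}; candidates ⊆ {E,M,Q,Y}.
L↔V: latent back-door arc(s) into L.
size 0: {}; under {} L still reaches {M,Q,V,Y} ∋ V.
size 1: {E}, {M}, {Q} …(+1); under {E} L still reaches {M,Q,V,Y} ∋ V.
size 2: {E,M}, {E,Q}, {E,Y} …(+3); under {E,M} L still reaches {Q,V} ∋ V.
L↔V cannot be blocked by any observed set — no back-door set.
No mediator lies on a directed L→…→V path.
Neither criterion identifies P(V|do(L)) in this graph.

P(V|do(L)): not identifiable (no BD/FD set).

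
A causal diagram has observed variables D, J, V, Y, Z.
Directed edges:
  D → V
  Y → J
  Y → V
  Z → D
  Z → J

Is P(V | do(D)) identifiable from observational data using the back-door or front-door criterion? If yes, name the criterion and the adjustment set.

P(V|do(D)): backdoor, adjust for ∅.

desc(D)\{D}={V}; candidates ⊆ {J,Y,Z}.
∅: D⊥V given ∅ in G with D→· removed — back-door holds.
P(V|do(D)) = P(V|D) — no adjustment needed.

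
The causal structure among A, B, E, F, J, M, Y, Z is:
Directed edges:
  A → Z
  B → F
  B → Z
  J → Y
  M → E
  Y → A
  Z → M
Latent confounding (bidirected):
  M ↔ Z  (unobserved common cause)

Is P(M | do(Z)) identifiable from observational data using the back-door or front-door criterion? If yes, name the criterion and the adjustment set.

P(M|do(Z)): not identifiable (no BD/FD set).

desc(Z)\{Z}={E,M}; candidates ⊆ {A,B,F,J,Y}.
Z↔M: latent back-door arc(s) into Z.
size 0: {}; under {} Z still reaches {A,B,E,F,J,M,Y} ∋ M.
size 1: {A}, {B}, {F} …(+2); under {A} Z still reaches {B,E,F,M} ∋ M.
size 2: {A,B}, {A,F}, {A,J} …(+7); under {A,B} Z still reaches {E,M} ∋ M.
Z↔M cannot be blocked by any observed set — no back-door set.
No mediator lies on a directed Z→…→M path.
Neither criterion identifies P(M|do(Z)) in this graph.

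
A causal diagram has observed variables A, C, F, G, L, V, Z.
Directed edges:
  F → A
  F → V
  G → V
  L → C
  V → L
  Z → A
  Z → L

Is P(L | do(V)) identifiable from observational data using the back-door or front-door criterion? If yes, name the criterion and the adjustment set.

P(L|do(V)): backdoor, adjust for ∅.

desc(V)\{V}={C,L}; candidates ⊆ {A,F,G,Z}.
∅: V⊥L given ∅ in G with V→· removed — back-door holds.
P(L|do(V)) = P(L|V) — no adjustment needed.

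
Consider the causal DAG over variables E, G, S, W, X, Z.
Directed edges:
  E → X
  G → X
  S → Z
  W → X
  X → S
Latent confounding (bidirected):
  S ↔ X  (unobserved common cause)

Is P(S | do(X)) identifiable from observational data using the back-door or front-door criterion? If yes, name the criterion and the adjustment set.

P(S|do(X)): not identifiable (no BD/FD set).

desc(X)\{X}={S,Z}; candidates ⊆ {E,G,W}.
X↔S: latent back-door arc(s) into X.
size 0: {}; under {} X still reaches {E,G,S,W,Z} ∋ S.
size 1: {E}, {G}, {W}; under {E} X still reaches {G,S,W,Z} ∋ S.
size 2: {E,G}, {E,W}, {G,W}; under {E,G} X still reaches {S,W,Z} ∋ S.
X↔S cannot be blocked by any observed set — no back-door set.
No mediator lies on a directed X→…→S path.
Neither criterion identifies P(S|do(X)) in this graph.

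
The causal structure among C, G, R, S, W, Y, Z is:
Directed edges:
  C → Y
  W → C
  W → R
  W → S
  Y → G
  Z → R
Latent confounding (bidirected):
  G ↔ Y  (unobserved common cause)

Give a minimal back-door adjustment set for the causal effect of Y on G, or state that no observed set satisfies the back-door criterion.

desc(Y)\{Y}={G}; candidates ⊆ {C,R,S,W,Z}.
Y↔G: latent back-door arc(s) into Y.
size 0: {}; under {} Y still reaches {C,G,R,S,W} ∋ G.
size 1: {C}, {R}, {S} …(+2); under {C} Y still reaches {G} ∋ G.
size 2: {C,R}, {C,S}, {C,W} …(+7); under {C,R} Y still reaches {G} ∋ G.
Y↔G cannot be blocked by any observed set — no back-door set.

Y→G: no observed back-door set.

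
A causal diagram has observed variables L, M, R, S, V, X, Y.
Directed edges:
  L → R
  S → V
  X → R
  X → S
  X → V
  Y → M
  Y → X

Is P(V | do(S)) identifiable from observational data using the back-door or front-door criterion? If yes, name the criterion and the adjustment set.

desc(S)\{S}={V}; candidates ⊆ {L,M,R,X,Y}.
size 0: {}; under {} S still reaches {M,R,V,X,Y} ∋ V.
{X}: S⊥V given {X} in G with S→· removed — back-door holds.
P(V|do(S)) = Σ_{X} P(V|S,X)·P(X).

P(V|do(S)): backdoor, adjust for {X}.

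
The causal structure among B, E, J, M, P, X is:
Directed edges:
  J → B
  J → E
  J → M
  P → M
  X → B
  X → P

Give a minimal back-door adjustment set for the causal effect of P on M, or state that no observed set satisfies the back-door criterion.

desc(P)\{P}={M}; candidates ⊆ {B,E,J,X}.
∅: P⊥M given ∅ in G with P→· removed — back-door holds.

P→M: minimal back-door set ∅.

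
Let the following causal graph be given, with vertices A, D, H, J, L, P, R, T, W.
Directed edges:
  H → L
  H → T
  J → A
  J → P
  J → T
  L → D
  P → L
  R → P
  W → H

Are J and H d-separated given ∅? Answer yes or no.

Yes — J ⊥ H | ∅.

Bayes-Ball from J | ∅ reaches {A,D,L,P,T}.
H ∉ reach(J|∅) ⇒ J ⊥ H | ∅.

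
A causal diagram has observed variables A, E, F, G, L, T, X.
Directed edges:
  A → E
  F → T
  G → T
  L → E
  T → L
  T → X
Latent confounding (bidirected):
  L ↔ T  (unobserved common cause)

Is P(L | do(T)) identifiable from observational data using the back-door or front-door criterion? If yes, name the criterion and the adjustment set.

desc(T)\{T}={E,L,X}; candidates ⊆ {A,F,G}.
T↔L: latent back-door arc(s) into T.
size 0: {}; under {} T still reaches {E,F,G,L} ∋ L.
size 1: {A}, {F}, {G}; under {A} T still reaches {E,F,G,L} ∋ L.
size 2: {A,F}, {A,G}, {F,G}; under {A,F} T still reaches {E,G,L} ∋ L.
T↔L cannot be blocked by any observed set — no back-door set.
No mediator lies on a directed T→…→L path.
Neither criterion identifies P(L|do(T)) in this graph.

P(L|do(T)): not identifiable (no BD/FD set).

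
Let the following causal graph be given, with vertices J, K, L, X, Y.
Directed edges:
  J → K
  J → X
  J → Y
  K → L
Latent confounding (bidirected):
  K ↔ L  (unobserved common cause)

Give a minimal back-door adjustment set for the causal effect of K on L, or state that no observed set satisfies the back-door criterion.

K→L: no observed back-door set.

desc(K)\{K}={L}; candidates ⊆ {J,X,Y}.
K↔L: latent back-door arc(s) into K.
size 0: {}; under {} K still reaches {J,L,X,Y} ∋ L.
size 1: {J}, {X}, {Y}; under {J} K still reaches {L} ∋ L.
size 2: {J,X}, {J,Y}, {X,Y}; under {J,X} K still reaches {L} ∋ L.
K↔L cannot be blocked by any observed set — no back-door set.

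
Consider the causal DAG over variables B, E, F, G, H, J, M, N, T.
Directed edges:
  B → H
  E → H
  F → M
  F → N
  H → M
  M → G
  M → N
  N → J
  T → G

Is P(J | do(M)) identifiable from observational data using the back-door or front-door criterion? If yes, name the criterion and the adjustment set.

desc(M)\{M}={G,J,N}; candidates ⊆ {B,E,F,H,T}.
size 0: {}; under {} M still reaches {B,E,F,H,J,N} ∋ J.
{F}: M⊥J given {F} in G with M→· removed — back-door holds.
P(J|do(M)) = Σ_{F} P(J|M,F)·P(F).

P(J|do(M)): backdoor, adjust for {F}.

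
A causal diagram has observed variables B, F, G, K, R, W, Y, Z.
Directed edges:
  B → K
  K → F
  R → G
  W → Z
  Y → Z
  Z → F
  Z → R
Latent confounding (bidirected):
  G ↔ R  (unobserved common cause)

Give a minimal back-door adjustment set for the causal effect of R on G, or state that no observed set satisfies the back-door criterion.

desc(R)\{R}={G}; candidates ⊆ {B,F,K,W,Y,Z}.
R↔G: latent back-door arc(s) into R.
size 0: {}; under {} R still reaches {F,G,W,Y,Z} ∋ G.
size 1: {B}, {F}, {K} …(+3); under {B} R still reaches {F,G,W,Y,Z} ∋ G.
size 2: {B,F}, {B,K}, {B,W} …(+12); under {B,F} R still reaches {G,K,W,Y,Z} ∋ G.
R↔G cannot be blocked by any observed set — no back-door set.

R→G: no observed back-door set.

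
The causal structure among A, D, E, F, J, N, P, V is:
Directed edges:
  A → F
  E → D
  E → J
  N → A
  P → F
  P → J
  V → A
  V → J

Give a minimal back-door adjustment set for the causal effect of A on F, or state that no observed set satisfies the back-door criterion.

A→F: minimal back-door set ∅.

desc(A)\{A}={F}; candidates ⊆ {D,E,J,N,P,V}.
∅: A⊥F given ∅ in G with A→· removed — back-door holds.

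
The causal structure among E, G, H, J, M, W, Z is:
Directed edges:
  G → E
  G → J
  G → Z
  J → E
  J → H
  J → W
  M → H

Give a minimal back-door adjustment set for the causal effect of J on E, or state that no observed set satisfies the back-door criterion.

desc(J)\{J}={E,H,W}; candidates ⊆ {G,M,Z}.
size 0: {}; under {} J still reaches {E,G,Z} ∋ E.
{G}: J⊥E given {G} in G with J→· removed — back-door holds.

J→E: minimal back-door set {G}.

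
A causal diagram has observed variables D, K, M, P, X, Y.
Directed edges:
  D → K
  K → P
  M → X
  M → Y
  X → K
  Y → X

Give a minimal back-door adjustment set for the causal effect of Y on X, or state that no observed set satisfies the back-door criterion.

desc(Y)\{Y}={K,P,X}; candidates ⊆ {D,M}.
size 0: {}; under {} Y still reaches {K,M,P,X} ∋ X.
{M}: Y⊥X given {M} in G with Y→· removed — back-door holds.

Y→X: minimal back-door set {M}.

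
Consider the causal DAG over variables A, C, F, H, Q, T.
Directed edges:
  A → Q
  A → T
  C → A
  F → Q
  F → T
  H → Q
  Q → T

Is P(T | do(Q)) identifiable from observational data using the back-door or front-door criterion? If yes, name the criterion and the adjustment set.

P(T|do(Q)): backdoor, adjust for {A, F}.

desc(Q)\{Q}={T}; candidates ⊆ {A,C,F,H}.
size 0: {}; under {} Q still reaches {A,C,F,H,T} ∋ T.
size 1: {A}, {C}, {F} …(+1); under {A} Q still reaches {F,H,T} ∋ T.
{A,F}: Q⊥T given {A,F} in G with Q→· removed — back-door holds.
P(T|do(Q)) = Σ_{A,F} P(T|Q,A,F)·P(A,F).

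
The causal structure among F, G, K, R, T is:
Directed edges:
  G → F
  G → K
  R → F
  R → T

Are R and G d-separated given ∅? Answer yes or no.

Yes — R ⊥ G | ∅.

Bayes-Ball from R | ∅ reaches {F,T}.
G ∉ reach(R|∅) ⇒ R ⊥ G | ∅.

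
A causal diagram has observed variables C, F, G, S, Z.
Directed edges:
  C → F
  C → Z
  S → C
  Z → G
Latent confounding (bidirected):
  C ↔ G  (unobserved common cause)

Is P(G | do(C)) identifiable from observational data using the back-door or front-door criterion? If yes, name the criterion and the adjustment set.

desc(C)\{C}={F,G,Z}; candidates ⊆ {S}.
C↔G: latent back-door arc(s) into C.
size 0: {}; under {} C still reaches {G,S} ∋ G.
size 1: {S}; under {S} C still reaches {G} ∋ G.
C↔G cannot be blocked by any observed set — no back-door set.
{Z}: (i) intercepts every directed C→G path; (ii) no back-door C→{Z}; (iii) {C} blocks every back-door {Z}→G. Front-door holds.
P(G|do(C)) = Σ_{Z} P(Z|C) Σ_{C'} P(G|Z,C')P(C').

P(G|do(C)): frontdoor, adjust for {Z}.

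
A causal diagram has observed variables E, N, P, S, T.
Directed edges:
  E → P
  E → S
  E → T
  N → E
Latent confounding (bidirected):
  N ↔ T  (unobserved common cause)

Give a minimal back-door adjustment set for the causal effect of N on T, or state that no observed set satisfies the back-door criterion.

N→T: no observed back-door set.

desc(N)\{N}={E,P,S,T}; candidates ⊆ {—}.
N↔T: latent back-door arc(s) into N.
size 0: {}; under {} N still reaches {T} ∋ T.
N↔T cannot be blocked by any observed set — no back-door set.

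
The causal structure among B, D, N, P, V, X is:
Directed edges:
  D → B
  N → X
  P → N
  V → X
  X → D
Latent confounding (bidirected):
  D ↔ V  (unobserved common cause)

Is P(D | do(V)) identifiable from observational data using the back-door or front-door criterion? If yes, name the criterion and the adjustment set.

desc(V)\{V}={B,D,X}; candidates ⊆ {N,P}.
V↔D: latent back-door arc(s) into V.
size 0: {}; under {} V still reaches {B,D} ∋ D.
size 1: {N}, {P}; under {N} V still reaches {B,D} ∋ D.
size 2: {N,P}; under {N,P} V still reaches {B,D} ∋ D.
V↔D cannot be blocked by any observed set — no back-door set.
{X}: (i) intercepts every directed V→D path; (ii) no back-door V→{X}; (iii) {V} blocks every back-door {X}→D. Front-door holds.
P(D|do(V)) = Σ_{X} P(X|V) Σ_{V'} P(D|X,V')P(V').

P(D|do(V)): frontdoor, adjust for {X}.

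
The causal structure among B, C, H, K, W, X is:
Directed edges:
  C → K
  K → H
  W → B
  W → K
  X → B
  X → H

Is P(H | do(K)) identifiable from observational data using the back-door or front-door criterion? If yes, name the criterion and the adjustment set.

desc(K)\{K}={H}; candidates ⊆ {B,C,W,X}.
∅: K⊥H given ∅ in G with K→· removed — back-door holds.
P(H|do(K)) = P(H|K) — no adjustment needed.

P(H|do(K)): backdoor, adjust for ∅.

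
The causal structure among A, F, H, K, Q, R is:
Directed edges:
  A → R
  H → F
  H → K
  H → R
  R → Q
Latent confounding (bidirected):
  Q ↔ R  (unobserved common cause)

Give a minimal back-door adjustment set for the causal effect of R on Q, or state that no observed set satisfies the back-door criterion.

R→Q: no observed back-door set.

desc(R)\{R}={Q}; candidates ⊆ {A,F,H,K}.
R↔Q: latent back-door arc(s) into R.
size 0: {}; under {} R still reaches {A,F,H,K,Q} ∋ Q.
size 1: {A}, {F}, {H} …(+1); under {A} R still reaches {F,H,K,Q} ∋ Q.
size 2: {A,F}, {A,H}, {A,K} …(+3); under {A,F} R still reaches {H,K,Q} ∋ Q.
R↔Q cannot be blocked by any observed set — no back-door set.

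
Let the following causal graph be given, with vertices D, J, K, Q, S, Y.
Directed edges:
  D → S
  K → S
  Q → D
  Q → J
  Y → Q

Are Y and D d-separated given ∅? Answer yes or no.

Bayes-Ball from Y | ∅ reaches {D,J,Q,S}.
D ∈ reach(Y|∅) ⇒ Y ⊥̸ D | ∅.

No — Y and D are d-connected given ∅.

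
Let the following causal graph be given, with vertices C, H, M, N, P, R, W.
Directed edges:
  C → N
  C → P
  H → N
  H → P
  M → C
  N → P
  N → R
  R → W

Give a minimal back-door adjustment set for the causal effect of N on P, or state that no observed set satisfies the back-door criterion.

desc(N)\{N}={P,R,W}; candidates ⊆ {C,H,M}.
size 0: {}; under {} N still reaches {C,H,M,P} ∋ P.
size 1: {C}, {H}, {M}; under {C} N still reaches {H,P} ∋ P.
{C,H}: N⊥P given {C,H} in G with N→· removed — back-door holds.

N→P: minimal back-door set {C, H}.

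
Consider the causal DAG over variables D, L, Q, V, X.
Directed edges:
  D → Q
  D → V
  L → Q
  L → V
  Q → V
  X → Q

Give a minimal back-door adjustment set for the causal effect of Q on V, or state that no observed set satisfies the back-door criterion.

desc(Q)\{Q}={V}; candidates ⊆ {D,L,X}.
size 0: {}; under {} Q still reaches {D,L,V,X} ∋ V.
size 1: {D}, {L}, {X}; under {D} Q still reaches {L,V,X} ∋ V.
{D,L}: Q⊥V given {D,L} in G with Q→· removed — back-door holds.

Q→V: minimal back-door set {D, L}.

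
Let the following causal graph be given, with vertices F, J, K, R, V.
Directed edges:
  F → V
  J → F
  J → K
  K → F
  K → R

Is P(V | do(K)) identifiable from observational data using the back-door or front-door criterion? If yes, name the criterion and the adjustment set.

P(V|do(K)): backdoor, adjust for {J}.

desc(K)\{K}={F,R,V}; candidates ⊆ {J}.
size 0: {}; under {} K still reaches {F,J,V} ∋ V.
{J}: K⊥V given {J} in G with K→· removed — back-door holds.
P(V|do(K)) = Σ_{J} P(V|K,J)·P(J).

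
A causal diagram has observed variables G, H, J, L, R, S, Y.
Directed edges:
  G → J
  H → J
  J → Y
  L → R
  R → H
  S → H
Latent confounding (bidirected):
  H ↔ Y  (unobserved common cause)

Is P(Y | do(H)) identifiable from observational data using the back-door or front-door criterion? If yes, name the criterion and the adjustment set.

P(Y|do(H)): frontdoor, adjust for {J}.

desc(H)\{H}={J,Y}; candidates ⊆ {G,L,R,S}.
H↔Y: latent back-door arc(s) into H.
size 0: {}; under {} H still reaches {L,R,S,Y} ∋ Y.
size 1: {G}, {L}, {R} …(+1); under {G} H still reaches {L,R,S,Y} ∋ Y.
size 2: {G,L}, {G,R}, {G,S} …(+3); under {G,L} H still reaches {R,S,Y} ∋ Y.
H↔Y cannot be blocked by any observed set — no back-door set.
{J}: (i) intercepts every directed H→Y path; (ii) no back-door H→{J}; (iii) {H} blocks every back-door {J}→Y. Front-door holds.
P(Y|do(H)) = Σ_{J} P(J|H) Σ_{H'} P(Y|J,H')P(H').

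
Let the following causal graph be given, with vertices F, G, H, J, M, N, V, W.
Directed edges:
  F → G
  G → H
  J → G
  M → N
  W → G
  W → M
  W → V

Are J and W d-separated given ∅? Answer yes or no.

Yes — J ⊥ W | ∅.

Bayes-Ball from J | ∅ reaches {G,H}.
W ∉ reach(J|∅) ⇒ J ⊥ W | ∅.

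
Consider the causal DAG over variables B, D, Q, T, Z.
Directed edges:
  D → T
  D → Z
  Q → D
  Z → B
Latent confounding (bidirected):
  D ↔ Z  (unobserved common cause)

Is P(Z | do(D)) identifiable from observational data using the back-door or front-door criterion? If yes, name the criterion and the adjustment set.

P(Z|do(D)): not identifiable (no BD/FD set).

desc(D)\{D}={B,T,Z}; candidates ⊆ {Q}.
D↔Z: latent back-door arc(s) into D.
size 0: {}; under {} D still reaches {B,Q,Z} ∋ Z.
size 1: {Q}; under {Q} D still reaches {B,Z} ∋ Z.
D↔Z cannot be blocked by any observed set — no back-door set.
No mediator lies on a directed D→…→Z path.
Neither criterion identifies P(Z|do(D)) in this graph.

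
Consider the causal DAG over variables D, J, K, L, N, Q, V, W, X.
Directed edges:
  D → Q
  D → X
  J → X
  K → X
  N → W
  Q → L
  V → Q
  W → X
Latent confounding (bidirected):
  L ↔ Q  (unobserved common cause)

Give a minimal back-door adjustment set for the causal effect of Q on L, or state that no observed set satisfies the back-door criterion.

desc(Q)\{Q}={L}; candidates ⊆ {D,J,K,N,V,W,X}.
Q↔L: latent back-door arc(s) into Q.
size 0: {}; under {} Q still reaches {D,L,V,X} ∋ L.
size 1: {D}, {J}, {K} …(+4); under {D} Q still reaches {L,V} ∋ L.
size 2: {D,J}, {D,K}, {D,N} …(+18); under {D,J} Q still reaches {L,V} ∋ L.
Q↔L cannot be blocked by any observed set — no back-door set.

Q→L: no observed back-door set.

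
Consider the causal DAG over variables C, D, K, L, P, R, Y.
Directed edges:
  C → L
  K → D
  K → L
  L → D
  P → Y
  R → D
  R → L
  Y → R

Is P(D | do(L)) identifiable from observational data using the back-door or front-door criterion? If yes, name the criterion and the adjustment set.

desc(L)\{L}={D}; candidates ⊆ {C,K,P,R,Y}.
size 0: {}; under {} L still reaches {C,D,K,P,R,Y} ∋ D.
size 1: {C}, {K}, {P} …(+2); under {C} L still reaches {D,K,P,R,Y} ∋ D.
{K,R}: L⊥D given {K,R} in G with L→· removed — back-door holds.
P(D|do(L)) = Σ_{K,R} P(D|L,K,R)·P(K,R).

P(D|do(L)): backdoor, adjust for {K, R}.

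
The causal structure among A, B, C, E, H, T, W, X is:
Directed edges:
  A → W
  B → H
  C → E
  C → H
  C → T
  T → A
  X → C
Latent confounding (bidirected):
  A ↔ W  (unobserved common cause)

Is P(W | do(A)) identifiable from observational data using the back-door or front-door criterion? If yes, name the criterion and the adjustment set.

P(W|do(A)): not identifiable (no BD/FD set).

desc(A)\{A}={W}; candidates ⊆ {B,C,E,H,T,X}.
A↔W: latent back-door arc(s) into A.
size 0: {}; under {} A still reaches {C,E,H,T,W,X} ∋ W.
size 1: {B}, {C}, {E} …(+3); under {B} A still reaches {C,E,H,T,W,X} ∋ W.
size 2: {B,C}, {B,E}, {B,H} …(+12); under {B,C} A still reaches {T,W} ∋ W.
A↔W cannot be blocked by any observed set — no back-door set.
No mediator lies on a directed A→…→W path.
Neither criterion identifies P(W|do(A)) in this graph.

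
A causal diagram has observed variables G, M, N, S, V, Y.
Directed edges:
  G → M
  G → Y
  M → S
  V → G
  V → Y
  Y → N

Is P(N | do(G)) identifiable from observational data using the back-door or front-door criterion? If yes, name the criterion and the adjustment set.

desc(G)\{G}={M,N,S,Y}; candidates ⊆ {V}.
size 0: {}; under {} G still reaches {N,V,Y} ∋ N.
{V}: G⊥N given {V} in G with G→· removed — back-door holds.
P(N|do(G)) = Σ_{V} P(N|G,V)·P(V).

P(N|do(G)): backdoor, adjust for {V}.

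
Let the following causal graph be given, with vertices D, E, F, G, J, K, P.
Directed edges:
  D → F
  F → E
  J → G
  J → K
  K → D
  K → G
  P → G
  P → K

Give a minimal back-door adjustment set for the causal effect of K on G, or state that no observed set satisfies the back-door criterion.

desc(K)\{K}={D,E,F,G}; candidates ⊆ {J,P}.
size 0: {}; under {} K still reaches {G,J,P} ∋ G.
size 1: {J}, {P}; under {J} K still reaches {G,P} ∋ G.
{J,P}: K⊥G given {J,P} in G with K→· removed — back-door holds.

K→G: minimal back-door set {J, P}.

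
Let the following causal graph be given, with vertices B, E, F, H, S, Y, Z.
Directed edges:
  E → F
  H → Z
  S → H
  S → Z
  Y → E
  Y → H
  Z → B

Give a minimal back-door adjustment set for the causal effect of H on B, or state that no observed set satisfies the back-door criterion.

desc(H)\{H}={B,Z}; candidates ⊆ {E,F,S,Y}.
size 0: {}; under {} H still reaches {B,E,F,S,Y,Z} ∋ B.
{S}: H⊥B given {S} in G with H→· removed — back-door holds.

H→B: minimal back-door set {S}.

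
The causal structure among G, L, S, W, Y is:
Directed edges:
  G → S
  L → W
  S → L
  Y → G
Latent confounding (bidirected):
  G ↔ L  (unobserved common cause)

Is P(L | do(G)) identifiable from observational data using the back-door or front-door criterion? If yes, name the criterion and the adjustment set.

desc(G)\{G}={L,S,W}; candidates ⊆ {Y}.
G↔L: latent back-door arc(s) into G.
size 0: {}; under {} G still reaches {L,W,Y} ∋ L.
size 1: {Y}; under {Y} G still reaches {L,W} ∋ L.
G↔L cannot be blocked by any observed set — no back-door set.
{S}: (i) intercepts every directed G→L path; (ii) no back-door G→{S}; (iii) {G} blocks every back-door {S}→L. Front-door holds.
P(L|do(G)) = Σ_{S} P(S|G) Σ_{G'} P(L|S,G')P(G').

P(L|do(G)): frontdoor, adjust for {S}.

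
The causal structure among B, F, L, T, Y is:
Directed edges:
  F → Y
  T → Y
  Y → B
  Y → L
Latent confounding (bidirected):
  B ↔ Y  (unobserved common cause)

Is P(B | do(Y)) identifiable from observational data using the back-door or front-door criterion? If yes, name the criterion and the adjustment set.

desc(Y)\{Y}={B,L}; candidates ⊆ {F,T}.
Y↔B: latent back-door arc(s) into Y.
size 0: {}; under {} Y still reaches {B,F,T} ∋ B.
size 1: {F}, {T}; under {F} Y still reaches {B,T} ∋ B.
size 2: {F,T}; under {F,T} Y still reaches {B} ∋ B.
Y↔B cannot be blocked by any observed set — no back-door set.
No mediator lies on a directed Y→…→B path.
Neither criterion identifies P(B|do(Y)) in this graph.

P(B|do(Y)): not identifiable (no BD/FD set).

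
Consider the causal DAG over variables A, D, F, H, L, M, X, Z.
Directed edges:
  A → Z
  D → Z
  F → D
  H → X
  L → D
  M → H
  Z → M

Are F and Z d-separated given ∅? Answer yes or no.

Bayes-Ball from F | ∅ reaches {D,H,M,X,Z}.
Z ∈ reach(F|∅) ⇒ F ⊥̸ Z | ∅.

No — F and Z are d-connected given ∅.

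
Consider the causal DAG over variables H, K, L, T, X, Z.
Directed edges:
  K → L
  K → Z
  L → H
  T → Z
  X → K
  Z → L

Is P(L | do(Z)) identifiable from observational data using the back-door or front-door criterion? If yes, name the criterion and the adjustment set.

P(L|do(Z)): backdoor, adjust for {K}.

desc(Z)\{Z}={H,L}; candidates ⊆ {K,T,X}.
size 0: {}; under {} Z still reaches {H,K,L,T,X} ∋ L.
{K}: Z⊥L given {K} in G with Z→· removed — back-door holds.
P(L|do(Z)) = Σ_{K} P(L|Z,K)·P(K).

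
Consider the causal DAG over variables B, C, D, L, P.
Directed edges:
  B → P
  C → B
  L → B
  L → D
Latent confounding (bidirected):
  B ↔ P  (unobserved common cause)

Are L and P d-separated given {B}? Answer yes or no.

No — L and P are d-connected given {B}.

Bayes-Ball from L | {B} reaches {C,D,P}.
P ∈ reach(L|{B}) ⇒ L ⊥̸ P | {B}.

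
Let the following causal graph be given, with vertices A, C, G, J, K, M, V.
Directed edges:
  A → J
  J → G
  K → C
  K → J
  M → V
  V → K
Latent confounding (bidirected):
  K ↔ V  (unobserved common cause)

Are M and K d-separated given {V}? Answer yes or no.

No — M and K are d-connected given {V}.

Bayes-Ball from M | {V} reaches {C,G,J,K}.
K ∈ reach(M|{V}) ⇒ M ⊥̸ K | {V}.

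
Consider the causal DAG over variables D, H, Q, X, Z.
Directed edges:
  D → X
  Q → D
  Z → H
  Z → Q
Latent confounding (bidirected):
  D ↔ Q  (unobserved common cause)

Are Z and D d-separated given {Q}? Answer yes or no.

Bayes-Ball from Z | {Q} reaches {D,H,X}.
D ∈ reach(Z|{Q}) ⇒ Z ⊥̸ D | {Q}.

No — Z and D are d-connected given {Q}.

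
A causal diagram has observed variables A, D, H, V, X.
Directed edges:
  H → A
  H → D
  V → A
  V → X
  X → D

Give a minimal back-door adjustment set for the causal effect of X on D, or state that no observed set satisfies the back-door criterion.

X→D: minimal back-door set ∅.

desc(X)\{X}={D}; candidates ⊆ {A,H,V}.
∅: X⊥D given ∅ in G with X→· removed — back-door holds.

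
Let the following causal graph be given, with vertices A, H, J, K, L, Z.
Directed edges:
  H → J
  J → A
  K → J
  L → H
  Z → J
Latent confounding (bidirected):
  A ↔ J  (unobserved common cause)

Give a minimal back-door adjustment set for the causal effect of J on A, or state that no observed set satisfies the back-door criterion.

J→A: no observed back-door set.

desc(J)\{J}={A}; candidates ⊆ {H,K,L,Z}.
J↔A: latent back-door arc(s) into J.
size 0: {}; under {} J still reaches {A,H,K,L,Z} ∋ A.
size 1: {H}, {K}, {L} …(+1); under {H} J still reaches {A,K,Z} ∋ A.
size 2: {H,K}, {H,L}, {H,Z} …(+3); under {H,K} J still reaches {A,Z} ∋ A.
J↔A cannot be blocked by any observed set — no back-door set.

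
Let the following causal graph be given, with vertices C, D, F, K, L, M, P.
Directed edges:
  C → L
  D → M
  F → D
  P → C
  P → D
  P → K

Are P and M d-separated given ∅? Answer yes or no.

Bayes-Ball from P | ∅ reaches {C,D,K,L,M}.
M ∈ reach(P|∅) ⇒ P ⊥̸ M | ∅.

No — P and M are d-connected given ∅.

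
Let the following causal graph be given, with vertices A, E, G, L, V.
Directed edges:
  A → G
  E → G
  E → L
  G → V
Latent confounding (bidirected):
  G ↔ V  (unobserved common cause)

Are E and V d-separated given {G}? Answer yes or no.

No — E and V are d-connected given {G}.

Bayes-Ball from E | {G} reaches {A,L,V}.
V ∈ reach(E|{G}) ⇒ E ⊥̸ V | {G}.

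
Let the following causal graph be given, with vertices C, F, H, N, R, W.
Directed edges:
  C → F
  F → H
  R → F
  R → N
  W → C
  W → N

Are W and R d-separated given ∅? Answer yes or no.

Yes — W ⊥ R | ∅.

Bayes-Ball from W | ∅ reaches {C,F,H,N}.
R ∉ reach(W|∅) ⇒ W ⊥ R | ∅.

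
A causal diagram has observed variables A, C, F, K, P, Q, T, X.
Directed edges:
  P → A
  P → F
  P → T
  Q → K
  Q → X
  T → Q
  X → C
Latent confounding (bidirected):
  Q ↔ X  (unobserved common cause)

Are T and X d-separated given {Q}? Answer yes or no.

No — T and X are d-connected given {Q}.

Bayes-Ball from T | {Q} reaches {A,C,F,P,X}.
X ∈ reach(T|{Q}) ⇒ T ⊥̸ X | {Q}.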